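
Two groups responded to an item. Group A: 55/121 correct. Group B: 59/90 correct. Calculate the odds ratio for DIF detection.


Odds_A = 55/66 = 0.8333
Odds_B = 59/31 = 1.9032
OR = Odds_A / Odds_B = 0.8333 / 1.9032
Exactly, OR = (55 * 31) / (66 * 59) = 1705 / 3894
OR = 0.4379

0.4379


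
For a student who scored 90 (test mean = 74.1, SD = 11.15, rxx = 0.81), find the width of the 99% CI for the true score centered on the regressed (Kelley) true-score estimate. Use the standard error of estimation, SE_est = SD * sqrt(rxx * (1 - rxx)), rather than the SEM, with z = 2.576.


True score estimate = 0.81*90 + 0.19*74.1 = 86.979
SE_est = SD * sqrt(rxx * (1 - rxx)) = 11.15 * sqrt(0.81 * 0.19) = 11.15 * sqrt(0.1539) = 4.374155
CI = T_est +/- z * SE_est, so width = 2 * z * SE_est = 2 * 2.576 * 4.374155
Width = 22.5356

22.5356


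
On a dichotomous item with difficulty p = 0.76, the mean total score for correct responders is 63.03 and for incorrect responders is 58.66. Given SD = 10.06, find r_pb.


q = 1 - p = 0.24
rpb = ((M1 - M0) / SD) * sqrt(p * q)
rpb = ((63.03 - 58.66) / 10.06) * sqrt(0.76 * 0.24)
rpb = 0.1855

0.1855


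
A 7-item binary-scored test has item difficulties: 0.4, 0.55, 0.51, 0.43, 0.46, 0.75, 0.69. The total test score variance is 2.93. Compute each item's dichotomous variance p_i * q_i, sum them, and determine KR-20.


For each item, compute p_i * q_i:
  Item 1: 0.4 * 0.6 = 0.24
  Item 2: 0.55 * 0.45 = 0.2475
  Item 3: 0.51 * 0.49 = 0.2499
  Item 4: 0.43 * 0.57 = 0.2451
  Item 5: 0.46 * 0.54 = 0.2484
  Item 6: 0.75 * 0.25 = 0.1875
  Item 7: 0.69 * 0.31 = 0.2139
Sum(p_i * q_i) = 0.24 + 0.2475 + 0.2499 + 0.2451 + 0.2484 + 0.1875 + 0.2139 = 1.6323
KR-20 = (k/(k-1)) * (1 - Sum(p_i*q_i) / Var_total)
= (7/6) * (1 - 1.6323/2.93)
= 1.1667 * 0.4429
KR-20 = 0.5167

0.5167


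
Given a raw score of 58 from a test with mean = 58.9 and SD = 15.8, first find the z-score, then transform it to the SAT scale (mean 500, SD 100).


z = (X - mean) / SD = (58 - 58.9) / 15.8
z = -0.9 / 15.8
z = -0.057
SAT-scale = SAT = 500 + 100z
Carry z at full precision (z = -0.9 / 15.8) into the conversion:
SAT-scale = 500 + 100 * (-0.9 / 15.8) = 500 + -90 / 15.8
SAT-scale = 500 + -5.6962
SAT-scale = 494.3038

494.3038


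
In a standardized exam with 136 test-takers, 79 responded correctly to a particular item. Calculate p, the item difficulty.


Item difficulty p = number correct / total examinees
p = 79 / 136
p = 0.5809

0.5809


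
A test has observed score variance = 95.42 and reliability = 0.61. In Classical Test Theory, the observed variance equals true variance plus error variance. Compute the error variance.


var_true = rxx * var_obs = 0.61 * 95.42 = 58.2062
var_error = var_obs - var_true
var_error = 95.42 - 58.2062
var_error = 37.2138

37.2138


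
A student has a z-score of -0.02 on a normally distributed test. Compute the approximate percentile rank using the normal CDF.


CDF(z) = 0.5 * (1 + erf(z/sqrt(2)))
erf(-0.0141) = -0.016
CDF = 0.492
Percentile rank = 0.492 * 100 = 49.2

49.2


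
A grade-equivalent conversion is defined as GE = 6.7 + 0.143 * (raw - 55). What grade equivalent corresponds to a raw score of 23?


raw - median = 23 - 55 = -32
slope * diff = 0.143 * -32 = -4.576
GE = 6.7 + -4.576
GE = 2.124

2.124


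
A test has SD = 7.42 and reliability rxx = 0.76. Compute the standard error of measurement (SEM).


SEM = SD * sqrt(1 - rxx)
SEM = 7.42 * sqrt(1 - 0.76)
SEM = 7.42 * sqrt(0.24) = 7.42 * 0.489898
SEM = 3.635

3.635


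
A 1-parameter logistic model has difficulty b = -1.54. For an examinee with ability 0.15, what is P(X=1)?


theta - b = 0.15 - -1.54 = 1.69
exp(-(theta - b)) = exp(-1.69) = 0.1845
P = 1 / (1 + 0.1845)
P = 0.8442

0.8442


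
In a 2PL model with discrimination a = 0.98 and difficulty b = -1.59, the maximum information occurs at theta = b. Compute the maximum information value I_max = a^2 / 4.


For 2PL, max info at theta = b = -1.59
I_max = a^2 / 4 = 0.98^2 / 4
= 0.9604 / 4
I_max = 0.2401

0.2401


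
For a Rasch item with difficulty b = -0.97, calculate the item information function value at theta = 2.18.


P = 1/(1+exp(-(2.18--0.97))) = 0.9589
I = P*(1-P) = 0.9589 * 0.0411
I = 0.0394

0.0394


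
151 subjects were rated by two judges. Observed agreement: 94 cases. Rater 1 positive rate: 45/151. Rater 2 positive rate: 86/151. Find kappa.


P_o = 94/151 = 0.622517
P_e = (45*86 + 106*65) / 22801 = 0.471909
kappa = (P_o - P_e) / (1 - P_e)
kappa = (0.622517 - 0.471909) / (1 - 0.471909)
kappa = 0.2852

0.2852


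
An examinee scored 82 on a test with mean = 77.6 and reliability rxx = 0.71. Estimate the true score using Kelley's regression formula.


T_est = rxx * X + (1 - rxx) * mean
T_est = 0.71 * 82 + 0.29 * 77.6
T_est = 58.22 + 22.504
T_est = 80.724

80.724


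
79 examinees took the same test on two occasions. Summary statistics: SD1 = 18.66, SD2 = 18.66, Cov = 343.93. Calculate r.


r = cov(X,Y) / (SD_X * SD_Y)
r = 343.93 / (18.66 * 18.66)
r = 343.93 / 348.1956
r = 0.9877

0.9877


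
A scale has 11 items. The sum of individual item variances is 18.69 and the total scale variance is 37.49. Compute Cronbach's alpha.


alpha = (k/(k-1)) * (1 - sum(si^2)/s_total^2)
= (11/10) * (1 - 18.69/37.49)
alpha = 0.5516

0.5516


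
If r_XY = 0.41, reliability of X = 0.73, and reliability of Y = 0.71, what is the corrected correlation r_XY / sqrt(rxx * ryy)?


r_corrected = rxy / sqrt(rxx * ryy)
= 0.41 / sqrt(0.73 * 0.71)
= 0.41 / sqrt(0.5183)
= 0.41 / 0.719931
r_corrected = 0.5695

0.5695


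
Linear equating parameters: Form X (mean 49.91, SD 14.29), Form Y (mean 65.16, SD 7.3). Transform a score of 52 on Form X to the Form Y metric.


slope = SD_Y / SD_X = 7.3 / 14.29 ~ 0.5108
intercept = mean_Y - slope * mean_X = 65.16 - (7.3 / 14.29) * 49.91 ~ 39.6636
Y = slope * X + intercept. To avoid rounding drift from the rounded slope/intercept, evaluate the equivalent form Y = mean_Y + SD_Y * (X - mean_X) / SD_X at full precision:
Y = 65.16 + 7.3 * (52 - 49.91) / 14.29
Y = 65.16 + 7.3 * 2.09 / 14.29
Y = 65.16 + 15.257 / 14.29
Y = 65.16 + 1.0677
Y = 66.2277

66.2277


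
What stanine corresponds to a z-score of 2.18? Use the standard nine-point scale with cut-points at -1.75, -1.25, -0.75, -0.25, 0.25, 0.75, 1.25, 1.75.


Stanine boundaries: [-1.75, -1.25, -0.75, -0.25, 0.25, 0.75, 1.25, 1.75]
z = 2.18
Check each boundary:
  z >= -1.75 -> could be stanine 2
  z >= -1.25 -> could be stanine 3
  z >= -0.75 -> could be stanine 4
  z >= -0.25 -> could be stanine 5
  z >= 0.25 -> could be stanine 6
  z >= 0.75 -> could be stanine 7
  z >= 1.25 -> could be stanine 8
  z >= 1.75 -> could be stanine 9
Highest qualifying boundary gives stanine = 9

9


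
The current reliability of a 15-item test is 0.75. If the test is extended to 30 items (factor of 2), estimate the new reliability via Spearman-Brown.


r_new = (n * rxx) / (1 + (n-1) * rxx)
r_new = (2 * 0.75) / (1 + 1 * 0.75)
r_new = 1.5 / 1.75
r_new = 0.8571

0.8571


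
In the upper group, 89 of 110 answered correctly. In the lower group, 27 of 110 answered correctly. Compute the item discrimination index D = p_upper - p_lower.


p_upper = 89/110 = 0.8091
p_lower = 27/110 = 0.2455
D = 0.8091 - 0.2455 = 0.5636

0.5636


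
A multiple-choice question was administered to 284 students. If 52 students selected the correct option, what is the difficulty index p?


Item difficulty p = number correct / total examinees
p = 52 / 284
p = 0.1831

0.1831


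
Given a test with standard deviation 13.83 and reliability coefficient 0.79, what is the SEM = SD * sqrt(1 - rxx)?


SEM = SD * sqrt(1 - rxx)
SEM = 13.83 * sqrt(1 - 0.79)
SEM = 13.83 * sqrt(0.21) = 13.83 * 0.458258
SEM = 6.3377

6.3377


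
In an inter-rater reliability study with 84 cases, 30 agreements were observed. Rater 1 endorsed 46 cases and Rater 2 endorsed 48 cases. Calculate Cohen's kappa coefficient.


P_o = 30/84 = 0.357143
P_e = (46*48 + 38*36) / 7056 = 0.506803
kappa = (P_o - P_e) / (1 - P_e)
kappa = (0.357143 - 0.506803) / (1 - 0.506803)
kappa = -0.3034

-0.3034


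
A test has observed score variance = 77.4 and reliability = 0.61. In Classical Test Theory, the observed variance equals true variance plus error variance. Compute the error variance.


var_true = rxx * var_obs = 0.61 * 77.4 = 47.214
var_error = var_obs - var_true
var_error = 77.4 - 47.214
var_error = 30.186

30.186


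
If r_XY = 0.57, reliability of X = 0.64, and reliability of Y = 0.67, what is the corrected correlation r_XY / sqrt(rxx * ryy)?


r_corrected = rxy / sqrt(rxx * ryy)
= 0.57 / sqrt(0.64 * 0.67)
= 0.57 / sqrt(0.4288)
= 0.57 / 0.654828
r_corrected = 0.8705

0.8705


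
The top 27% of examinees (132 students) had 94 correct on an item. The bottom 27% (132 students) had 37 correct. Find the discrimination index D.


p_upper = 94/132 = 0.7121
p_lower = 37/132 = 0.2803
D = 0.7121 - 0.2803 = 0.4318

0.4318


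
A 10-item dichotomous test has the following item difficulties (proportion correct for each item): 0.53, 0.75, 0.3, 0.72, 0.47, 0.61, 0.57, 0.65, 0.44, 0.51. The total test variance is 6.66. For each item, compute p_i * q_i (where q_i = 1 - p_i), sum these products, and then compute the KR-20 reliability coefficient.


For each item, compute p_i * q_i:
  Item 1: 0.53 * 0.47 = 0.2491
  Item 2: 0.75 * 0.25 = 0.1875
  Item 3: 0.3 * 0.7 = 0.21
  Item 4: 0.72 * 0.28 = 0.2016
  Item 5: 0.47 * 0.53 = 0.2491
  Item 6: 0.61 * 0.39 = 0.2379
  Item 7: 0.57 * 0.43 = 0.2451
  Item 8: 0.65 * 0.35 = 0.2275
  Item 9: 0.44 * 0.56 = 0.2464
  Item 10: 0.51 * 0.49 = 0.2499
Sum(p_i * q_i) = 0.2491 + 0.1875 + 0.21 + 0.2016 + 0.2491 + 0.2379 + 0.2451 + 0.2275 + 0.2464 + 0.2499 = 2.3041
KR-20 = (k/(k-1)) * (1 - Sum(p_i*q_i) / Var_total)
= (10/9) * (1 - 2.3041/6.66)
= 1.1111 * 0.654
KR-20 = 0.7267

0.7267


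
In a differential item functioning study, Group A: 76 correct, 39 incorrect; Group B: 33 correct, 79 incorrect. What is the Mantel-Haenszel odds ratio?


Odds_A = 76/39 = 1.9487
Odds_B = 33/79 = 0.4177
OR = Odds_A / Odds_B = 1.9487 / 0.4177
Exactly, OR = (76 * 79) / (39 * 33) = 6004 / 1287
OR = 4.6651

4.6651


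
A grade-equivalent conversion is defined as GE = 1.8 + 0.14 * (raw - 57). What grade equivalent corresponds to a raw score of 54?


raw - median = 54 - 57 = -3
slope * diff = 0.14 * -3 = -0.42
GE = 1.8 + -0.42
GE = 1.38

1.38


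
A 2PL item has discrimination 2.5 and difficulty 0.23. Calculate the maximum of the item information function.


For 2PL, max info at theta = b = 0.23
I_max = a^2 / 4 = 2.5^2 / 4
= 6.25 / 4
I_max = 1.5625

1.5625


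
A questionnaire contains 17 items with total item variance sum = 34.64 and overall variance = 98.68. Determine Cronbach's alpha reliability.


alpha = (k/(k-1)) * (1 - sum(si^2)/s_total^2)
= (17/16) * (1 - 34.64/98.68)
alpha = 0.6895

0.6895


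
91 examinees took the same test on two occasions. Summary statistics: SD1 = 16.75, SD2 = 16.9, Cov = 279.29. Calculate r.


r = cov(X,Y) / (SD_X * SD_Y)
r = 279.29 / (16.75 * 16.9)
r = 279.29 / 283.075
r = 0.9866

0.9866


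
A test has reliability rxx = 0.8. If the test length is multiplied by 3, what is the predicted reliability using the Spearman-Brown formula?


r_new = (n * rxx) / (1 + (n-1) * rxx)
r_new = (3 * 0.8) / (1 + 2 * 0.8)
r_new = 2.4 / 2.6
r_new = 0.9231

0.9231


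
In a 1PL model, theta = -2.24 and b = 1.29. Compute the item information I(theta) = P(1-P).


P = 1/(1+exp(-(-2.24-1.29))) = 0.0285
I = P*(1-P) = 0.0285 * 0.9715
I = 0.0277

0.0277


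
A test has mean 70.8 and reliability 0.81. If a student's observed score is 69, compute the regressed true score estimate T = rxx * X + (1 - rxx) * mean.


T_est = rxx * X + (1 - rxx) * mean
T_est = 0.81 * 69 + 0.19 * 70.8
T_est = 55.89 + 13.452
T_est = 69.342

69.342


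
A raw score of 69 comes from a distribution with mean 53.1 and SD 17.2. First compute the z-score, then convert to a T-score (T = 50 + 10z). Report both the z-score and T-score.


z = (X - mean) / SD = (69 - 53.1) / 17.2
z = 15.9 / 17.2
z = 0.9244
T-score = T = 50 + 10z
Carry z at full precision (z = 15.9 / 17.2) into the conversion:
T-score = 50 + 10 * (15.9 / 17.2) = 50 + 159 / 17.2
T-score = 50 + 9.2442
T-score = 59.2442

59.2442


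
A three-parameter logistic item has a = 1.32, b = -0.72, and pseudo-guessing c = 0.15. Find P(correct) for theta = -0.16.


logit = 1.32*(-0.16 - -0.72) = 0.7392
P* = 1/(1 + exp(-0.7392)) = 0.6768
P = 0.15 + (1 - 0.15) * 0.6768
P = 0.7253

0.7253


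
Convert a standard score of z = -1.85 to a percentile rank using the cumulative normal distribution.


CDF(z) = 0.5 * (1 + erf(z/sqrt(2)))
erf(-1.3081) = -0.9357
CDF = 0.0322
Percentile rank = 0.0322 * 100 = 3.22

3.22


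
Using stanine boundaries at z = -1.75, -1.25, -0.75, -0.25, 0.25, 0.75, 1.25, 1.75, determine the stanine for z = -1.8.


Stanine boundaries: [-1.75, -1.25, -0.75, -0.25, 0.25, 0.75, 1.25, 1.75]
z = -1.8
Check each boundary:
  z < -1.75
  z < -1.25
  z < -0.75
  z < -0.25
  z < 0.25
  z < 0.75
  z < 1.25
  z < 1.75
Highest qualifying boundary gives stanine = 1

1


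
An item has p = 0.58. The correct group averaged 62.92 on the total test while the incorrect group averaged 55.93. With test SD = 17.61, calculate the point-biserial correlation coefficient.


q = 1 - p = 0.42
rpb = ((M1 - M0) / SD) * sqrt(p * q)
rpb = ((62.92 - 55.93) / 17.61) * sqrt(0.58 * 0.42)
rpb = 0.1959

0.1959


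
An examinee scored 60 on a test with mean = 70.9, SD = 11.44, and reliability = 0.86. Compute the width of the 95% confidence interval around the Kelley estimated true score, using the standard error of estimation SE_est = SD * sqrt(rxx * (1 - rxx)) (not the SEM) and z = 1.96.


True score estimate = 0.86*60 + 0.14*70.9 = 61.526
SE_est = SD * sqrt(rxx * (1 - rxx)) = 11.44 * sqrt(0.86 * 0.14) = 11.44 * sqrt(0.1204) = 3.969532
CI = T_est +/- z * SE_est, so width = 2 * z * SE_est = 2 * 1.96 * 3.969532
Width = 15.5606

15.5606


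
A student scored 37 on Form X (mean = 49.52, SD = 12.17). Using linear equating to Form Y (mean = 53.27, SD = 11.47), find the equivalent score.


slope = SD_Y / SD_X = 11.47 / 12.17 ~ 0.9425
intercept = mean_Y - slope * mean_X = 53.27 - (11.47 / 12.17) * 49.52 ~ 6.5983
Y = slope * X + intercept. To avoid rounding drift from the rounded slope/intercept, evaluate the equivalent form Y = mean_Y + SD_Y * (X - mean_X) / SD_X at full precision:
Y = 53.27 + 11.47 * (37 - 49.52) / 12.17
Y = 53.27 - 11.47 * 12.52 / 12.17
Y = 53.27 - 143.6044 / 12.17
Y = 53.27 - 11.7999
Y = 41.4701

41.4701


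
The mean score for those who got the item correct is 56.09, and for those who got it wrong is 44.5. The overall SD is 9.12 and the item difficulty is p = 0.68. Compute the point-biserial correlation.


q = 1 - p = 0.32
rpb = ((M1 - M0) / SD) * sqrt(p * q)
rpb = ((56.09 - 44.5) / 9.12) * sqrt(0.68 * 0.32)
rpb = 0.5928

0.5928


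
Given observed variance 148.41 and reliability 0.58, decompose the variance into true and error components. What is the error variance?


var_true = rxx * var_obs = 0.58 * 148.41 = 86.0778
var_error = var_obs - var_true
var_error = 148.41 - 86.0778
var_error = 62.3322

62.3322


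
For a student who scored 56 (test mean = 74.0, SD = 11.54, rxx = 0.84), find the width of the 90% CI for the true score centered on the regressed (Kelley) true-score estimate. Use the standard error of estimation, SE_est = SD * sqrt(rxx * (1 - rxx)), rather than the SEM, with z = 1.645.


True score estimate = 0.84*56 + 0.16*74.0 = 58.88
SE_est = SD * sqrt(rxx * (1 - rxx)) = 11.54 * sqrt(0.84 * 0.16) = 11.54 * sqrt(0.1344) = 4.230634
CI = T_est +/- z * SE_est, so width = 2 * z * SE_est = 2 * 1.645 * 4.230634
Width = 13.9188

13.9188


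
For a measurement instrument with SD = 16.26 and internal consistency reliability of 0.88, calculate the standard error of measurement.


SEM = SD * sqrt(1 - rxx)
SEM = 16.26 * sqrt(1 - 0.88)
SEM = 16.26 * sqrt(0.12) = 16.26 * 0.34641
SEM = 5.6326

5.6326


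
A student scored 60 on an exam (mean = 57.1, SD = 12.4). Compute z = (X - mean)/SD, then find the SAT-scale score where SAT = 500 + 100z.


z = (X - mean) / SD = (60 - 57.1) / 12.4
z = 2.9 / 12.4
z = 0.2339
SAT-scale = SAT = 500 + 100z
Carry z at full precision (z = 2.9 / 12.4) into the conversion:
SAT-scale = 500 + 100 * (2.9 / 12.4) = 500 + 290 / 12.4
SAT-scale = 500 + 23.3871
SAT-scale = 523.3871

523.3871


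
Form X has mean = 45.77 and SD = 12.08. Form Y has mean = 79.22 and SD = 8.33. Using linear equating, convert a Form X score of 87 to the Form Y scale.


slope = SD_Y / SD_X = 8.33 / 12.08 ~ 0.6896
intercept = mean_Y - slope * mean_X = 79.22 - (8.33 / 12.08) * 45.77 ~ 47.6584
Y = slope * X + intercept. To avoid rounding drift from the rounded slope/intercept, evaluate the equivalent form Y = mean_Y + SD_Y * (X - mean_X) / SD_X at full precision:
Y = 79.22 + 8.33 * (87 - 45.77) / 12.08
Y = 79.22 + 8.33 * 41.23 / 12.08
Y = 79.22 + 343.4459 / 12.08
Y = 79.22 + 28.431
Y = 107.651

107.651


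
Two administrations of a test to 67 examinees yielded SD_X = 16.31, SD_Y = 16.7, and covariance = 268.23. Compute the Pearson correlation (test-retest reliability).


r = cov(X,Y) / (SD_X * SD_Y)
r = 268.23 / (16.31 * 16.7)
r = 268.23 / 272.377
r = 0.9848

0.9848


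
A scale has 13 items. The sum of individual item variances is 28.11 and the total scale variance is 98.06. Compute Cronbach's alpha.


alpha = (k/(k-1)) * (1 - sum(si^2)/s_total^2)
= (13/12) * (1 - 28.11/98.06)
alpha = 0.7728

0.7728


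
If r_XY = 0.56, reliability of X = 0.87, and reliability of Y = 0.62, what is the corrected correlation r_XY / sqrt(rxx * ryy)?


r_corrected = rxy / sqrt(rxx * ryy)
= 0.56 / sqrt(0.87 * 0.62)
= 0.56 / sqrt(0.5394)
= 0.56 / 0.734439
r_corrected = 0.7625

0.7625


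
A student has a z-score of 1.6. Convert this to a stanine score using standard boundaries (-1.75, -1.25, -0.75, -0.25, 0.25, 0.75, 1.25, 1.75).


Stanine boundaries: [-1.75, -1.25, -0.75, -0.25, 0.25, 0.75, 1.25, 1.75]
z = 1.6
Check each boundary:
  z >= -1.75 -> could be stanine 2
  z >= -1.25 -> could be stanine 3
  z >= -0.75 -> could be stanine 4
  z >= -0.25 -> could be stanine 5
  z >= 0.25 -> could be stanine 6
  z >= 0.75 -> could be stanine 7
  z >= 1.25 -> could be stanine 8
  z < 1.75
Highest qualifying boundary gives stanine = 8

8


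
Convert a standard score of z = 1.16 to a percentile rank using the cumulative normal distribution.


CDF(z) = 0.5 * (1 + erf(z/sqrt(2)))
erf(0.8202) = 0.754
CDF = 0.877
Percentile rank = 0.877 * 100 = 87.7

87.7


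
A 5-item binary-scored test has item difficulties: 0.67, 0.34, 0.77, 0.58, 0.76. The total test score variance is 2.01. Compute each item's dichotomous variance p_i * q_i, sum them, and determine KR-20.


For each item, compute p_i * q_i:
  Item 1: 0.67 * 0.33 = 0.2211
  Item 2: 0.34 * 0.66 = 0.2244
  Item 3: 0.77 * 0.23 = 0.1771
  Item 4: 0.58 * 0.42 = 0.2436
  Item 5: 0.76 * 0.24 = 0.1824
Sum(p_i * q_i) = 0.2211 + 0.2244 + 0.1771 + 0.2436 + 0.1824 = 1.0486
KR-20 = (k/(k-1)) * (1 - Sum(p_i*q_i) / Var_total)
= (5/4) * (1 - 1.0486/2.01)
= 1.25 * 0.4783
KR-20 = 0.5979

0.5979


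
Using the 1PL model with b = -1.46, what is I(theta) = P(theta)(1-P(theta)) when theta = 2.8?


P = 1/(1+exp(-(2.8--1.46))) = 0.9861
I = P*(1-P) = 0.9861 * 0.0139
I = 0.0137

0.0137


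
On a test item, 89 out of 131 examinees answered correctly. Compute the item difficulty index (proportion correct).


Item difficulty p = number correct / total examinees
p = 89 / 131
p = 0.6794

0.6794


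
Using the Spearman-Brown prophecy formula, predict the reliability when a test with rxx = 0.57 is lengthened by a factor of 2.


r_new = (n * rxx) / (1 + (n-1) * rxx)
r_new = (2 * 0.57) / (1 + 1 * 0.57)
r_new = 1.14 / 1.57
r_new = 0.7261

0.7261


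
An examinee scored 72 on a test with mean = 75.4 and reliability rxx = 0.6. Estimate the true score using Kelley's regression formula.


T_est = rxx * X + (1 - rxx) * mean
T_est = 0.6 * 72 + 0.4 * 75.4
T_est = 43.2 + 30.16
T_est = 73.36

73.36


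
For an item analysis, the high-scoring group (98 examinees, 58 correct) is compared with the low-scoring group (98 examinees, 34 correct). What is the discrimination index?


p_upper = 58/98 = 0.5918
p_lower = 34/98 = 0.3469
D = 0.5918 - 0.3469 = 0.2449

0.2449


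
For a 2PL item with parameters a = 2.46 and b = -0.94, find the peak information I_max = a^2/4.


For 2PL, max info at theta = b = -0.94
I_max = a^2 / 4 = 2.46^2 / 4
= 6.0516 / 4
I_max = 1.5129

1.5129


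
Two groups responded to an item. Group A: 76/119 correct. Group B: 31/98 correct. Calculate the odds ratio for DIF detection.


Odds_A = 76/43 = 1.7674
Odds_B = 31/67 = 0.4627
OR = Odds_A / Odds_B = 1.7674 / 0.4627
Exactly, OR = (76 * 67) / (43 * 31) = 5092 / 1333
OR = 3.82

3.82


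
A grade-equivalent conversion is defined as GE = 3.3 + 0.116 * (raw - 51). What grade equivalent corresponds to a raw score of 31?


raw - median = 31 - 51 = -20
slope * diff = 0.116 * -20 = -2.32
GE = 3.3 + -2.32
GE = 0.98

0.98


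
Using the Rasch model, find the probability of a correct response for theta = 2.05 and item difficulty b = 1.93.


theta - b = 2.05 - 1.93 = 0.12
exp(-(theta - b)) = exp(-0.12) = 0.8869
P = 1 / (1 + 0.8869)
P = 0.53

0.53


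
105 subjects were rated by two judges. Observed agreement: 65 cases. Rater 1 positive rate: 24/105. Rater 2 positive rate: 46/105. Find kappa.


P_o = 65/105 = 0.619048
P_e = (24*46 + 81*59) / 11025 = 0.533605
kappa = (P_o - P_e) / (1 - P_e)
kappa = (0.619048 - 0.533605) / (1 - 0.533605)
kappa = 0.1832

0.1832


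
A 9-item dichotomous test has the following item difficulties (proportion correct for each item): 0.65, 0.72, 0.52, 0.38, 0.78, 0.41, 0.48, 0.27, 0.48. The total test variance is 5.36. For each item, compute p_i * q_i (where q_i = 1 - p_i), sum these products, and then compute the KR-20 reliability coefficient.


For each item, compute p_i * q_i:
  Item 1: 0.65 * 0.35 = 0.2275
  Item 2: 0.72 * 0.28 = 0.2016
  Item 3: 0.52 * 0.48 = 0.2496
  Item 4: 0.38 * 0.62 = 0.2356
  Item 5: 0.78 * 0.22 = 0.1716
  Item 6: 0.41 * 0.59 = 0.2419
  Item 7: 0.48 * 0.52 = 0.2496
  Item 8: 0.27 * 0.73 = 0.1971
  Item 9: 0.48 * 0.52 = 0.2496
Sum(p_i * q_i) = 0.2275 + 0.2016 + 0.2496 + 0.2356 + 0.1716 + 0.2419 + 0.2496 + 0.1971 + 0.2496 = 2.0241
KR-20 = (k/(k-1)) * (1 - Sum(p_i*q_i) / Var_total)
= (9/8) * (1 - 2.0241/5.36)
= 1.125 * 0.6224
KR-20 = 0.7002

0.7002


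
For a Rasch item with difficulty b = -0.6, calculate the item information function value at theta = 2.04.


P = 1/(1+exp(-(2.04--0.6))) = 0.9334
I = P*(1-P) = 0.9334 * 0.0666
I = 0.0622

0.0622


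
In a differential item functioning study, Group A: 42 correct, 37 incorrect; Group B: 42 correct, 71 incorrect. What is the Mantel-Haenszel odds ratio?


Odds_A = 42/37 = 1.1351
Odds_B = 42/71 = 0.5915
OR = Odds_A / Odds_B = 1.1351 / 0.5915
Exactly, OR = (42 * 71) / (37 * 42) = 2982 / 1554
OR = 1.9189

1.9189


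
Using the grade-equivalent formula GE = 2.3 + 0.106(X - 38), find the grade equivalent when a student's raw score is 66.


raw - median = 66 - 38 = 28
slope * diff = 0.106 * 28 = 2.968
GE = 2.3 + 2.968
GE = 5.268

5.268


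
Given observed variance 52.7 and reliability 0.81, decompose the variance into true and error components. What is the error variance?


var_true = rxx * var_obs = 0.81 * 52.7 = 42.687
var_error = var_obs - var_true
var_error = 52.7 - 42.687
var_error = 10.013

10.013


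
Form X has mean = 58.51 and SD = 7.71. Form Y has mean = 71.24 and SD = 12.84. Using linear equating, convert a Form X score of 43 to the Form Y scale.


slope = SD_Y / SD_X = 12.84 / 7.71 ~ 1.6654
intercept = mean_Y - slope * mean_X = 71.24 - (12.84 / 7.71) * 58.51 ~ -26.2008
Y = slope * X + intercept. To avoid rounding drift from the rounded slope/intercept, evaluate the equivalent form Y = mean_Y + SD_Y * (X - mean_X) / SD_X at full precision:
Y = 71.24 + 12.84 * (43 - 58.51) / 7.71
Y = 71.24 - 12.84 * 15.51 / 7.71
Y = 71.24 - 199.1484 / 7.71
Y = 71.24 - 25.8299
Y = 45.4101

45.4101


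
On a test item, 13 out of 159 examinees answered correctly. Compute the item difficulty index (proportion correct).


Item difficulty p = number correct / total examinees
p = 13 / 159
p = 0.0818

0.0818


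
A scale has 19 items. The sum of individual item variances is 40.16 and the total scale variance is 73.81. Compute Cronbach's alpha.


alpha = (k/(k-1)) * (1 - sum(si^2)/s_total^2)
= (19/18) * (1 - 40.16/73.81)
alpha = 0.4812

0.4812


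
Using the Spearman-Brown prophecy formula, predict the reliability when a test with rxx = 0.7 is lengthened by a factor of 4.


r_new = (n * rxx) / (1 + (n-1) * rxx)
r_new = (4 * 0.7) / (1 + 3 * 0.7)
r_new = 2.8 / 3.1
r_new = 0.9032

0.9032


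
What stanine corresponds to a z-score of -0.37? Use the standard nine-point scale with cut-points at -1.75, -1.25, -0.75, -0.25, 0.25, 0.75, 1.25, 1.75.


Stanine boundaries: [-1.75, -1.25, -0.75, -0.25, 0.25, 0.75, 1.25, 1.75]
z = -0.37
Check each boundary:
  z >= -1.75 -> could be stanine 2
  z >= -1.25 -> could be stanine 3
  z >= -0.75 -> could be stanine 4
  z < -0.25
  z < 0.25
  z < 0.75
  z < 1.25
  z < 1.75
Highest qualifying boundary gives stanine = 4

4


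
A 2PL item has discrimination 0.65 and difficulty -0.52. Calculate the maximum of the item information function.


For 2PL, max info at theta = b = -0.52
I_max = a^2 / 4 = 0.65^2 / 4
= 0.4225 / 4
I_max = 0.1056

0.1056


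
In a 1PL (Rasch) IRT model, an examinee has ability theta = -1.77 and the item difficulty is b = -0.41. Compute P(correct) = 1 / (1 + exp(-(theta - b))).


theta - b = -1.77 - -0.41 = -1.36
exp(-(theta - b)) = exp(1.36) = 3.8962
P = 1 / (1 + 3.8962)
P = 0.2042

0.2042


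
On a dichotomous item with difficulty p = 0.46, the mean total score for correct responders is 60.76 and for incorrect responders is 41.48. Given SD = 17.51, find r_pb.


q = 1 - p = 0.54
rpb = ((M1 - M0) / SD) * sqrt(p * q)
rpb = ((60.76 - 41.48) / 17.51) * sqrt(0.46 * 0.54)
rpb = 0.5488

0.5488


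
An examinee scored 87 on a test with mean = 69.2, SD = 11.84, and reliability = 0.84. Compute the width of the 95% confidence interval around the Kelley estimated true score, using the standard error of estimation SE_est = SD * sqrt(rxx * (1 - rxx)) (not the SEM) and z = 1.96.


True score estimate = 0.84*87 + 0.16*69.2 = 84.152
SE_est = SD * sqrt(rxx * (1 - rxx)) = 11.84 * sqrt(0.84 * 0.16) = 11.84 * sqrt(0.1344) = 4.340616
CI = T_est +/- z * SE_est, so width = 2 * z * SE_est = 2 * 1.96 * 4.340616
Width = 17.0152

17.0152


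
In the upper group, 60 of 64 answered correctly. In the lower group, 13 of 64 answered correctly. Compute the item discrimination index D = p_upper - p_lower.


p_upper = 60/64 = 0.9375
p_lower = 13/64 = 0.2031
D = 0.9375 - 0.2031 = 0.7344

0.7344


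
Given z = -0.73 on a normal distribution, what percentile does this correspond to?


CDF(z) = 0.5 * (1 + erf(z/sqrt(2)))
erf(-0.5162) = -0.5346
CDF = 0.2327
Percentile rank = 0.2327 * 100 = 23.27

23.27


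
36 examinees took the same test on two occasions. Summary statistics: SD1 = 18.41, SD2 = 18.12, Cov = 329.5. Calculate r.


r = cov(X,Y) / (SD_X * SD_Y)
r = 329.5 / (18.41 * 18.12)
r = 329.5 / 333.5892
r = 0.9877

0.9877


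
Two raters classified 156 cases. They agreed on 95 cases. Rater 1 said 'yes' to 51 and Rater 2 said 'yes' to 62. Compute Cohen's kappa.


P_o = 95/156 = 0.608974
P_e = (51*62 + 105*94) / 24336 = 0.535503
kappa = (P_o - P_e) / (1 - P_e)
kappa = (0.608974 - 0.535503) / (1 - 0.535503)
kappa = 0.1582

0.1582


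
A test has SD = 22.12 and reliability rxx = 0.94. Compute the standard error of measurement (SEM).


SEM = SD * sqrt(1 - rxx)
SEM = 22.12 * sqrt(1 - 0.94)
SEM = 22.12 * sqrt(0.06) = 22.12 * 0.244949
SEM = 5.4183

5.4183


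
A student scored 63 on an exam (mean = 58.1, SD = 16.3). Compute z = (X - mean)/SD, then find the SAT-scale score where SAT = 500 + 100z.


z = (X - mean) / SD = (63 - 58.1) / 16.3
z = 4.9 / 16.3
z = 0.3006
SAT-scale = SAT = 500 + 100z
Carry z at full precision (z = 4.9 / 16.3) into the conversion:
SAT-scale = 500 + 100 * (4.9 / 16.3) = 500 + 490 / 16.3
SAT-scale = 500 + 30.0613
SAT-scale = 530.0613

530.0613


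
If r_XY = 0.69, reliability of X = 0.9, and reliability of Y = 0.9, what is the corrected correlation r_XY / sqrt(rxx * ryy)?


r_corrected = rxy / sqrt(rxx * ryy)
= 0.69 / sqrt(0.9 * 0.9)
= 0.69 / sqrt(0.81)
= 0.69 / 0.9
r_corrected = 0.7667

0.7667


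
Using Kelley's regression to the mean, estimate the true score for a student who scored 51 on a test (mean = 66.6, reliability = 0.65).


T_est = rxx * X + (1 - rxx) * mean
T_est = 0.65 * 51 + 0.35 * 66.6
T_est = 33.15 + 23.31
T_est = 56.46

56.46


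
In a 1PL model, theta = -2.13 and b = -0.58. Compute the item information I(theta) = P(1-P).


P = 1/(1+exp(-(-2.13--0.58))) = 0.1751
I = P*(1-P) = 0.1751 * 0.8249
I = 0.1444

0.1444


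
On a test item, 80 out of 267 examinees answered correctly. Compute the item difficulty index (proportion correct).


Item difficulty p = number correct / total examinees
p = 80 / 267
p = 0.2996

0.2996


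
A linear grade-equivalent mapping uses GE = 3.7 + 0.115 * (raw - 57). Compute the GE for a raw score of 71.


raw - median = 71 - 57 = 14
slope * diff = 0.115 * 14 = 1.61
GE = 3.7 + 1.61
GE = 5.31

5.31


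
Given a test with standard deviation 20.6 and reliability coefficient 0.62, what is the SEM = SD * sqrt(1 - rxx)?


SEM = SD * sqrt(1 - rxx)
SEM = 20.6 * sqrt(1 - 0.62)
SEM = 20.6 * sqrt(0.38) = 20.6 * 0.616441
SEM = 12.6987

12.6987


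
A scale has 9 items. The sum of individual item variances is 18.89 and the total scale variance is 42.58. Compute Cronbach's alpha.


alpha = (k/(k-1)) * (1 - sum(si^2)/s_total^2)
= (9/8) * (1 - 18.89/42.58)
alpha = 0.6259

0.6259


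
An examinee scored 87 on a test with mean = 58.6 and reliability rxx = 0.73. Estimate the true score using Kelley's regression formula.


T_est = rxx * X + (1 - rxx) * mean
T_est = 0.73 * 87 + 0.27 * 58.6
T_est = 63.51 + 15.822
T_est = 79.332

79.332


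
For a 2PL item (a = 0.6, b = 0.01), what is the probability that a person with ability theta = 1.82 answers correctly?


a*(theta - b) = 0.6 * (1.82 - 0.01) = 1.086
exp(-1.086) = 0.3376
P = 1 / (1 + 0.3376)
P = 0.7476

0.7476


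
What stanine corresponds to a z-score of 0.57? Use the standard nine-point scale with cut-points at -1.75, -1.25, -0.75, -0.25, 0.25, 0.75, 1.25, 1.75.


Stanine boundaries: [-1.75, -1.25, -0.75, -0.25, 0.25, 0.75, 1.25, 1.75]
z = 0.57
Check each boundary:
  z >= -1.75 -> could be stanine 2
  z >= -1.25 -> could be stanine 3
  z >= -0.75 -> could be stanine 4
  z >= -0.25 -> could be stanine 5
  z >= 0.25 -> could be stanine 6
  z < 0.75
  z < 1.25
  z < 1.75
Highest qualifying boundary gives stanine = 6

6


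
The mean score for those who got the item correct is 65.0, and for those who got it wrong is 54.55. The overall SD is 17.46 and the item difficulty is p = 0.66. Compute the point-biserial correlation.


q = 1 - p = 0.34
rpb = ((M1 - M0) / SD) * sqrt(p * q)
rpb = ((65.0 - 54.55) / 17.46) * sqrt(0.66 * 0.34)
rpb = 0.2835

0.2835


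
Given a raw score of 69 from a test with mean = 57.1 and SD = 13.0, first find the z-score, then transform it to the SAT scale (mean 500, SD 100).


z = (X - mean) / SD = (69 - 57.1) / 13.0
z = 11.9 / 13.0
z = 0.9154
SAT-scale = SAT = 500 + 100z
Carry z at full precision (z = 11.9 / 13.0) into the conversion:
SAT-scale = 500 + 100 * (11.9 / 13.0) = 500 + 1190 / 13.0
SAT-scale = 500 + 91.5385
SAT-scale = 591.5385

591.5385


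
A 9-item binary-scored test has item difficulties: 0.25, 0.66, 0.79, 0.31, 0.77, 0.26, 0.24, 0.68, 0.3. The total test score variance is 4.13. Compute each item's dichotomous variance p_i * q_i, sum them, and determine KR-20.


For each item, compute p_i * q_i:
  Item 1: 0.25 * 0.75 = 0.1875
  Item 2: 0.66 * 0.34 = 0.2244
  Item 3: 0.79 * 0.21 = 0.1659
  Item 4: 0.31 * 0.69 = 0.2139
  Item 5: 0.77 * 0.23 = 0.1771
  Item 6: 0.26 * 0.74 = 0.1924
  Item 7: 0.24 * 0.76 = 0.1824
  Item 8: 0.68 * 0.32 = 0.2176
  Item 9: 0.3 * 0.7 = 0.21
Sum(p_i * q_i) = 0.1875 + 0.2244 + 0.1659 + 0.2139 + 0.1771 + 0.1924 + 0.1824 + 0.2176 + 0.21 = 1.7712
KR-20 = (k/(k-1)) * (1 - Sum(p_i*q_i) / Var_total)
= (9/8) * (1 - 1.7712/4.13)
= 1.125 * 0.5711
KR-20 = 0.6425

0.6425


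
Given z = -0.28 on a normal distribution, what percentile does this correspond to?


CDF(z) = 0.5 * (1 + erf(z/sqrt(2)))
erf(-0.198) = -0.2205
CDF = 0.3897
Percentile rank = 0.3897 * 100 = 38.97

38.97


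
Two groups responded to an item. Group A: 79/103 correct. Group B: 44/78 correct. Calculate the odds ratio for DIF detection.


Odds_A = 79/24 = 3.2917
Odds_B = 44/34 = 1.2941
OR = Odds_A / Odds_B = 3.2917 / 1.2941
Exactly, OR = (79 * 34) / (24 * 44) = 2686 / 1056
OR = 2.5436

2.5436


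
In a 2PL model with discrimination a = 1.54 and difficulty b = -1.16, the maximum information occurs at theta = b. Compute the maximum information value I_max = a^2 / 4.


For 2PL, max info at theta = b = -1.16
I_max = a^2 / 4 = 1.54^2 / 4
= 2.3716 / 4
I_max = 0.5929

0.5929


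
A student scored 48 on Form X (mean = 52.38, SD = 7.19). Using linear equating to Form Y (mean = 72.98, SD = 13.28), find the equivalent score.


slope = SD_Y / SD_X = 13.28 / 7.19 ~ 1.847
intercept = mean_Y - slope * mean_X = 72.98 - (13.28 / 7.19) * 52.38 ~ -23.7664
Y = slope * X + intercept. To avoid rounding drift from the rounded slope/intercept, evaluate the equivalent form Y = mean_Y + SD_Y * (X - mean_X) / SD_X at full precision:
Y = 72.98 + 13.28 * (48 - 52.38) / 7.19
Y = 72.98 - 13.28 * 4.38 / 7.19
Y = 72.98 - 58.1664 / 7.19
Y = 72.98 - 8.0899
Y = 64.8901

64.8901


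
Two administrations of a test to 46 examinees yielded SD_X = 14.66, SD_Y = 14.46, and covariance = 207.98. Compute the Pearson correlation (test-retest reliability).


r = cov(X,Y) / (SD_X * SD_Y)
r = 207.98 / (14.66 * 14.46)
r = 207.98 / 211.9836
r = 0.9811

0.9811


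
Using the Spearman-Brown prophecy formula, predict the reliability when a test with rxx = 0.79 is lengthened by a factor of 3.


r_new = (n * rxx) / (1 + (n-1) * rxx)
r_new = (3 * 0.79) / (1 + 2 * 0.79)
r_new = 2.37 / 2.58
r_new = 0.9186

0.9186


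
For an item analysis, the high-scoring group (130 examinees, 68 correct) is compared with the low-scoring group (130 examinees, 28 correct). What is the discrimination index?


p_upper = 68/130 = 0.5231
p_lower = 28/130 = 0.2154
D = 0.5231 - 0.2154 = 0.3077

0.3077


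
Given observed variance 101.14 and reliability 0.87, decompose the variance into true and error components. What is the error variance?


var_true = rxx * var_obs = 0.87 * 101.14 = 87.9918
var_error = var_obs - var_true
var_error = 101.14 - 87.9918
var_error = 13.1482

13.1482


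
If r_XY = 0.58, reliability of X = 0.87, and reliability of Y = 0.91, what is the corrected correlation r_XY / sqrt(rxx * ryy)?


r_corrected = rxy / sqrt(rxx * ryy)
= 0.58 / sqrt(0.87 * 0.91)
= 0.58 / sqrt(0.7917)
= 0.58 / 0.889775
r_corrected = 0.6519

0.6519


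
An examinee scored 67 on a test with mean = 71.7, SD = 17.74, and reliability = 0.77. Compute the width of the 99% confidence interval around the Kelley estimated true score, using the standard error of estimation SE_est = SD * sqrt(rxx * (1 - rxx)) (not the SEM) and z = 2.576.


True score estimate = 0.77*67 + 0.23*71.7 = 68.081
SE_est = SD * sqrt(rxx * (1 - rxx)) = 17.74 * sqrt(0.77 * 0.23) = 17.74 * sqrt(0.1771) = 7.465569
CI = T_est +/- z * SE_est, so width = 2 * z * SE_est = 2 * 2.576 * 7.465569
Width = 38.4626

38.4626


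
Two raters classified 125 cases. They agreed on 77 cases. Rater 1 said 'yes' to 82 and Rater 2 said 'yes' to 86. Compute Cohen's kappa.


P_o = 77/125 = 0.616
P_e = (82*86 + 43*39) / 15625 = 0.558656
kappa = (P_o - P_e) / (1 - P_e)
kappa = (0.616 - 0.558656) / (1 - 0.558656)
kappa = 0.1299

0.1299


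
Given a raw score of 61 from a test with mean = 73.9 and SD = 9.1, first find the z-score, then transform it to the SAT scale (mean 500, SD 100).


z = (X - mean) / SD = (61 - 73.9) / 9.1
z = -12.9 / 9.1
z = -1.4176
SAT-scale = SAT = 500 + 100z
Carry z at full precision (z = -12.9 / 9.1) into the conversion:
SAT-scale = 500 + 100 * (-12.9 / 9.1) = 500 + -1290 / 9.1
SAT-scale = 500 + -141.7582
SAT-scale = 358.2418

358.2418


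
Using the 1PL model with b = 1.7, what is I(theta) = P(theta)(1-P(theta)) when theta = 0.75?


P = 1/(1+exp(-(0.75-1.7))) = 0.2789
I = P*(1-P) = 0.2789 * 0.7211
I = 0.2011

0.2011


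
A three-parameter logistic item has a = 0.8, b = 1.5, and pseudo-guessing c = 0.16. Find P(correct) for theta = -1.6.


logit = 0.8*(-1.6 - 1.5) = -2.48
P* = 1/(1 + exp(--2.48)) = 0.0773
P = 0.16 + (1 - 0.16) * 0.0773
P = 0.2249

0.2249


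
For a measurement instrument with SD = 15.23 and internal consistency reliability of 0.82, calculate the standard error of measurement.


SEM = SD * sqrt(1 - rxx)
SEM = 15.23 * sqrt(1 - 0.82)
SEM = 15.23 * sqrt(0.18) = 15.23 * 0.424264
SEM = 6.4615

6.4615


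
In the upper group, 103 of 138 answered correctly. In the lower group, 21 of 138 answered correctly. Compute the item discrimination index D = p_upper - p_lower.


p_upper = 103/138 = 0.7464
p_lower = 21/138 = 0.1522
D = 0.7464 - 0.1522 = 0.5942

0.5942


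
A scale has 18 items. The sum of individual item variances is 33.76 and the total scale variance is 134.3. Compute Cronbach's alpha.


alpha = (k/(k-1)) * (1 - sum(si^2)/s_total^2)
= (18/17) * (1 - 33.76/134.3)
alpha = 0.7927

0.7927


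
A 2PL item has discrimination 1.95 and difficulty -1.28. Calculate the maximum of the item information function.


For 2PL, max info at theta = b = -1.28
I_max = a^2 / 4 = 1.95^2 / 4
= 3.8025 / 4
I_max = 0.9506

0.9506


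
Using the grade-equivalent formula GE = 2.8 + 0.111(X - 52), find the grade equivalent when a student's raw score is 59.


raw - median = 59 - 52 = 7
slope * diff = 0.111 * 7 = 0.777
GE = 2.8 + 0.777
GE = 3.577

3.577


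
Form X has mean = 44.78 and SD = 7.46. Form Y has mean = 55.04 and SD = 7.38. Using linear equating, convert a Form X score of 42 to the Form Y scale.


slope = SD_Y / SD_X = 7.38 / 7.46 ~ 0.9893
intercept = mean_Y - slope * mean_X = 55.04 - (7.38 / 7.46) * 44.78 ~ 10.7402
Y = slope * X + intercept. To avoid rounding drift from the rounded slope/intercept, evaluate the equivalent form Y = mean_Y + SD_Y * (X - mean_X) / SD_X at full precision:
Y = 55.04 + 7.38 * (42 - 44.78) / 7.46
Y = 55.04 - 7.38 * 2.78 / 7.46
Y = 55.04 - 20.5164 / 7.46
Y = 55.04 - 2.7502
Y = 52.2898

52.2898


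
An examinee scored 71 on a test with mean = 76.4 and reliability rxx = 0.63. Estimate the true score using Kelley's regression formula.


T_est = rxx * X + (1 - rxx) * mean
T_est = 0.63 * 71 + 0.37 * 76.4
T_est = 44.73 + 28.268
T_est = 72.998

72.998


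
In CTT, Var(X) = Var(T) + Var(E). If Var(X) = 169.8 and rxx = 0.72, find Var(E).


var_true = rxx * var_obs = 0.72 * 169.8 = 122.256
var_error = var_obs - var_true
var_error = 169.8 - 122.256
var_error = 47.544

47.544


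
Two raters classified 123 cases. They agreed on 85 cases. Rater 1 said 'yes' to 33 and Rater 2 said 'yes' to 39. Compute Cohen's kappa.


P_o = 85/123 = 0.691057
P_e = (33*39 + 90*84) / 15129 = 0.584771
kappa = (P_o - P_e) / (1 - P_e)
kappa = (0.691057 - 0.584771) / (1 - 0.584771)
kappa = 0.256

0.256


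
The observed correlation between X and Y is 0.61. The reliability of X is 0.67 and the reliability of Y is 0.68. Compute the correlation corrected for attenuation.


r_corrected = rxy / sqrt(rxx * ryy)
= 0.61 / sqrt(0.67 * 0.68)
= 0.61 / sqrt(0.4556)
= 0.61 / 0.674981
r_corrected = 0.9037

0.9037
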